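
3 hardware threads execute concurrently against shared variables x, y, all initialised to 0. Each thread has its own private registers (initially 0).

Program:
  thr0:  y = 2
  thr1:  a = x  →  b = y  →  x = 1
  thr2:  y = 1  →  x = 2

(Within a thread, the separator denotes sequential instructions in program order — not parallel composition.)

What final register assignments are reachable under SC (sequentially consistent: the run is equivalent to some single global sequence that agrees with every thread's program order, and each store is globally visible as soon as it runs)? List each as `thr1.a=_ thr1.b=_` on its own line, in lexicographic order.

outcome vector order: (thr1.a,thr1.b)
|SC outcomes| = 5

thr1.a=0 thr1.b=0
thr1.a=0 thr1.b=1
thr1.a=0 thr1.b=2
thr1.a=2 thr1.b=1
thr1.a=2 thr1.b=2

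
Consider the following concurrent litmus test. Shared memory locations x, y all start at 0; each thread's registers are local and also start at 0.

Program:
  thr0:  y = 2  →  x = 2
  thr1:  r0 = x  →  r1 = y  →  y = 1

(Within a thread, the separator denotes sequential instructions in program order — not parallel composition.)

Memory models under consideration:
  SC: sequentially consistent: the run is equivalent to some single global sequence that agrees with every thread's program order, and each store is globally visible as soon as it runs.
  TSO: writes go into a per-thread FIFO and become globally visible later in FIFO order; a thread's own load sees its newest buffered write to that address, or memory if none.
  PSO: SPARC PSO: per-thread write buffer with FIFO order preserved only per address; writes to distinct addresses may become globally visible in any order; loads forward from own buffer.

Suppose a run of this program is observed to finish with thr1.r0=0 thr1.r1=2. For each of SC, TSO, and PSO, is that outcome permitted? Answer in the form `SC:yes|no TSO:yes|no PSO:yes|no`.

outcome vector order: (thr1.r0,thr1.r1)
SC (3): (0,0); (0,2); (2,2)
TSO (3): (0,0); (0,2); (2,2)
PSO (4): (0,0); (0,2); (2,0); (2,2)
target (0,2) ∈ {SC,TSO,PSO}

SC:yes TSO:yes PSO:yes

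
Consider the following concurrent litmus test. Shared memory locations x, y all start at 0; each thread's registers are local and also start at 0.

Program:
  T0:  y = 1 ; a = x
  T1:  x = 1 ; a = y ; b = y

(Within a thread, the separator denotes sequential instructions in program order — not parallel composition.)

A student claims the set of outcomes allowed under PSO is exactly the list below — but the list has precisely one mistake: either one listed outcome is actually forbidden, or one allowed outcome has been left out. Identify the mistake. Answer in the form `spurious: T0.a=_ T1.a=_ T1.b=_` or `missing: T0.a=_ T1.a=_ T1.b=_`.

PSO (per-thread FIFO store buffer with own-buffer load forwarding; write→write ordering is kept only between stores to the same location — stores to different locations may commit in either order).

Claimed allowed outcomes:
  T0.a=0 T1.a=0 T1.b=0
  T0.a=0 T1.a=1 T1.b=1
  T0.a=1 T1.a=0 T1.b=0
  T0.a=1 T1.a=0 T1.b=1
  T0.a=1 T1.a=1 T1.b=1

outcome vector order: (T0.a,T1.a,T1.b)
under PSO → 000; 001; 011; 100; 101; 111
PSO∖claimed = {001}

missing: T0.a=0 T1.a=0 T1.b=1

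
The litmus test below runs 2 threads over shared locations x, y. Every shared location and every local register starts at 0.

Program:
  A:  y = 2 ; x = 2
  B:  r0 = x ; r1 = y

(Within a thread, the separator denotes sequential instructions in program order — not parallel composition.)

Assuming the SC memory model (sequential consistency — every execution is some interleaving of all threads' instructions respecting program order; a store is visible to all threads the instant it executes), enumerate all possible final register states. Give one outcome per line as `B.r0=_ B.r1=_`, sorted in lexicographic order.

B.r0=0 B.r1=0
B.r0=0 B.r1=2
B.r0=2 B.r1=2

outcome vector order: (B.r0,B.r1)
|SC outcomes| = 3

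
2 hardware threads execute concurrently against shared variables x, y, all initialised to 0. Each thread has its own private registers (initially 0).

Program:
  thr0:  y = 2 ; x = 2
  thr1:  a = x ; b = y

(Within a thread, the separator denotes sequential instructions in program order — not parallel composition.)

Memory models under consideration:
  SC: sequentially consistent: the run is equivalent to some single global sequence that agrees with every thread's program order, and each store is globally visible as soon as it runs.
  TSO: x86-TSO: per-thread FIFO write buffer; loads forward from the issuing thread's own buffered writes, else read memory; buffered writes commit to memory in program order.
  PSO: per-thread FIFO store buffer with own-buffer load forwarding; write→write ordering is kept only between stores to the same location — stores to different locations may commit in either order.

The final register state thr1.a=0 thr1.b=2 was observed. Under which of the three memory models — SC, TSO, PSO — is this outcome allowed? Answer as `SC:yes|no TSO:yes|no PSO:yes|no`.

SC:yes TSO:yes PSO:yes

outcome vector order: (thr1.a,thr1.b)
SC: 3 outcomes — {<0 0> <0 2> <2 2>}
TSO: 3 outcomes — {<0 0> <0 2> <2 2>}
PSO: 4 outcomes — {<0 0> <0 2> <2 0> <2 2>}
target <0 2> ∈ {SC,TSO,PSO}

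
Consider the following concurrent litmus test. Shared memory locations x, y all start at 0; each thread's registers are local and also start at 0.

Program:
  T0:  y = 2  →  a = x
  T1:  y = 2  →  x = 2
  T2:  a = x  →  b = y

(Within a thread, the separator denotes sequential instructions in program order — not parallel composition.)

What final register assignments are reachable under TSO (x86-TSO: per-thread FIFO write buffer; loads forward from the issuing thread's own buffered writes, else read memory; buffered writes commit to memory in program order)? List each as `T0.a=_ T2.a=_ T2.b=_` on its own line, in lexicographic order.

outcome vector order: (T0.a,T2.a,T2.b)
|TSO outcomes| = 6

T0.a=0 T2.a=0 T2.b=0
T0.a=0 T2.a=0 T2.b=2
T0.a=0 T2.a=2 T2.b=2
T0.a=2 T2.a=0 T2.b=0
T0.a=2 T2.a=0 T2.b=2
T0.a=2 T2.a=2 T2.b=2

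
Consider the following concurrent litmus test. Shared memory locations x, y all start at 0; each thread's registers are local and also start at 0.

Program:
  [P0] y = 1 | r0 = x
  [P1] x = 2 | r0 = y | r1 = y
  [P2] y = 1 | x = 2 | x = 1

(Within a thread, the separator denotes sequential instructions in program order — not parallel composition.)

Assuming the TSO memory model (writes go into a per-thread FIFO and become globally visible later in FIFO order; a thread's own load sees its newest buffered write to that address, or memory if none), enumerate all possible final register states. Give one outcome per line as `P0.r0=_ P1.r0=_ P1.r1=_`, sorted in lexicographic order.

outcome vector order: (P0.r0,P1.r0,P1.r1)
|TSO outcomes| = 9

P0.r0=0 P1.r0=0 P1.r1=0
P0.r0=0 P1.r0=0 P1.r1=1
P0.r0=0 P1.r0=1 P1.r1=1
P0.r0=1 P1.r0=0 P1.r1=0
P0.r0=1 P1.r0=0 P1.r1=1
P0.r0=1 P1.r0=1 P1.r1=1
P0.r0=2 P1.r0=0 P1.r1=0
P0.r0=2 P1.r0=0 P1.r1=1
P0.r0=2 P1.r0=1 P1.r1=1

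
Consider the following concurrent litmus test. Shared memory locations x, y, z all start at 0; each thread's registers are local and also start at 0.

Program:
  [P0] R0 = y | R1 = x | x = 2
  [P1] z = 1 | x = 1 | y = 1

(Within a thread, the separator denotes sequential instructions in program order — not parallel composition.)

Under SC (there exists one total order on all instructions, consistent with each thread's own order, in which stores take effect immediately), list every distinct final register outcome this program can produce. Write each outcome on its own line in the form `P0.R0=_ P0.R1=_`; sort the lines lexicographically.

outcome vector order: (P0.R0,P0.R1)
|SC outcomes| = 3

P0.R0=0 P0.R1=0
P0.R0=0 P0.R1=1
P0.R0=1 P0.R1=1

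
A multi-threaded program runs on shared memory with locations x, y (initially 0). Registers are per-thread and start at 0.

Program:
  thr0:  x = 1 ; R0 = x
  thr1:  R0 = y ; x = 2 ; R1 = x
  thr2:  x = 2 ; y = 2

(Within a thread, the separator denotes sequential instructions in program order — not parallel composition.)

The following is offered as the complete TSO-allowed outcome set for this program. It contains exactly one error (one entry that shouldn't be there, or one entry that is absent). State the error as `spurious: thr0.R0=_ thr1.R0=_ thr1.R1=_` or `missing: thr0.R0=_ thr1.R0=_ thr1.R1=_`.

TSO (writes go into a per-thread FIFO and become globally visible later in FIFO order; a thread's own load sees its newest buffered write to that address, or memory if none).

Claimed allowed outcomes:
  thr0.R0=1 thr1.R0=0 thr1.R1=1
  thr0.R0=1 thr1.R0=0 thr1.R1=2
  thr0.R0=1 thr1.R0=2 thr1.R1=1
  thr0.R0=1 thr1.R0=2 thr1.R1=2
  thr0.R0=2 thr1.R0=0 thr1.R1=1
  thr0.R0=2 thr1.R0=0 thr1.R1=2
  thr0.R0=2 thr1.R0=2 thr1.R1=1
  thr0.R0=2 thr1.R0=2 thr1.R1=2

outcome vector order: (thr0.R0,thr1.R0,thr1.R1)
TSO: 7 outcomes — {1/0/1, 1/0/2, 1/2/1, 1/2/2, 2/0/1, 2/0/2, 2/2/2}
claimed∖TSO = {2/2/1}

spurious: thr0.R0=2 thr1.R0=2 thr1.R1=1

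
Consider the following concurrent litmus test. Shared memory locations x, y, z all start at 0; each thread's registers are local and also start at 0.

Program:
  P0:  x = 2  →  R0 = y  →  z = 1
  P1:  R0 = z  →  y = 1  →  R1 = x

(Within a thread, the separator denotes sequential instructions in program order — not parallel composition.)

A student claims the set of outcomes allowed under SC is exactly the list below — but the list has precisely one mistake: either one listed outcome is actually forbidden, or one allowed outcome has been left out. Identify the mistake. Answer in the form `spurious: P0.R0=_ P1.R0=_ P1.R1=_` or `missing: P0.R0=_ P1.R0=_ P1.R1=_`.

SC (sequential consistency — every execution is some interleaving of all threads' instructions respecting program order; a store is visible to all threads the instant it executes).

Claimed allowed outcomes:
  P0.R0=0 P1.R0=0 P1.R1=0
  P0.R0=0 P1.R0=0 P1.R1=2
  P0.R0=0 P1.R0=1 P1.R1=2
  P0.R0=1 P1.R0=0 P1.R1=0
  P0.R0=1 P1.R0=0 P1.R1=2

spurious: P0.R0=0 P1.R0=0 P1.R1=0

outcome vector order: (P0.R0,P1.R0,P1.R1)
SC (4): 002; 012; 100; 102
claimed∖SC = {000}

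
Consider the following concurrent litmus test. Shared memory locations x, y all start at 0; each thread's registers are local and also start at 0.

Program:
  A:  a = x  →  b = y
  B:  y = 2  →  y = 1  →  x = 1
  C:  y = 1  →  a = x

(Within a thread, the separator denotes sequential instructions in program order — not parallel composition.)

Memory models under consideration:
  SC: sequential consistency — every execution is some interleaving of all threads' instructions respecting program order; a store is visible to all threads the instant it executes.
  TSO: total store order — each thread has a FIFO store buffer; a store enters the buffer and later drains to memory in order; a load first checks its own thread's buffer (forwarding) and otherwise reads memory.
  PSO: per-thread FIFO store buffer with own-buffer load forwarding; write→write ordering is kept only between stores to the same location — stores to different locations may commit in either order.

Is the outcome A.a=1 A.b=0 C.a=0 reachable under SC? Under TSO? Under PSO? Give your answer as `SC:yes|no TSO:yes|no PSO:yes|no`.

SC:no TSO:no PSO:yes

outcome vector order: (A.a,A.b,C.a)
SC (8): 0/0/0 0/0/1 0/1/0 0/1/1 0/2/0 0/2/1 1/1/0 1/1/1
TSO (8): 0/0/0 0/0/1 0/1/0 0/1/1 0/2/0 0/2/1 1/1/0 1/1/1
PSO (12): 0/0/0 0/0/1 0/1/0 0/1/1 0/2/0 0/2/1 1/0/0 1/0/1 1/1/0 1/1/1 1/2/0 1/2/1
target 1/0/0 ∈ {PSO}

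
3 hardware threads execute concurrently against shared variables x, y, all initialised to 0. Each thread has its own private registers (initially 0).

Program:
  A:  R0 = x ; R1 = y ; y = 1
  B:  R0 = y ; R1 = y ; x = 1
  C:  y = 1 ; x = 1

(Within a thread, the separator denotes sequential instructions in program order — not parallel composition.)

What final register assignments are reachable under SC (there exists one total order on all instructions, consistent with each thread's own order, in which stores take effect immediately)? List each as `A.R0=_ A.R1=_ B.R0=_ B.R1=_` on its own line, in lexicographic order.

A.R0=0 A.R1=0 B.R0=0 B.R1=0
A.R0=0 A.R1=0 B.R0=0 B.R1=1
A.R0=0 A.R1=0 B.R0=1 B.R1=1
A.R0=0 A.R1=1 B.R0=0 B.R1=0
A.R0=0 A.R1=1 B.R0=0 B.R1=1
A.R0=0 A.R1=1 B.R0=1 B.R1=1
A.R0=1 A.R1=0 B.R0=0 B.R1=0
A.R0=1 A.R1=1 B.R0=0 B.R1=0
A.R0=1 A.R1=1 B.R0=0 B.R1=1
A.R0=1 A.R1=1 B.R0=1 B.R1=1

outcome vector order: (A.R0,A.R1,B.R0,B.R1)
|SC outcomes| = 10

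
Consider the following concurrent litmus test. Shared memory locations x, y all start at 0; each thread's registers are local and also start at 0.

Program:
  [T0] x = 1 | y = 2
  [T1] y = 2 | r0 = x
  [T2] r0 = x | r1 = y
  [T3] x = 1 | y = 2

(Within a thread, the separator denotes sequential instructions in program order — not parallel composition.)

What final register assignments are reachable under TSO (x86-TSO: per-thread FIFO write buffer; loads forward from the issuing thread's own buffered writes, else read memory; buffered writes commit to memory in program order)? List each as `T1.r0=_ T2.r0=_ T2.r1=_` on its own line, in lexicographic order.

T1.r0=0 T2.r0=0 T2.r1=0
T1.r0=0 T2.r0=0 T2.r1=2
T1.r0=0 T2.r0=1 T2.r1=0
T1.r0=0 T2.r0=1 T2.r1=2
T1.r0=1 T2.r0=0 T2.r1=0
T1.r0=1 T2.r0=0 T2.r1=2
T1.r0=1 T2.r0=1 T2.r1=0
T1.r0=1 T2.r0=1 T2.r1=2

outcome vector order: (T1.r0,T2.r0,T2.r1)
|TSO outcomes| = 8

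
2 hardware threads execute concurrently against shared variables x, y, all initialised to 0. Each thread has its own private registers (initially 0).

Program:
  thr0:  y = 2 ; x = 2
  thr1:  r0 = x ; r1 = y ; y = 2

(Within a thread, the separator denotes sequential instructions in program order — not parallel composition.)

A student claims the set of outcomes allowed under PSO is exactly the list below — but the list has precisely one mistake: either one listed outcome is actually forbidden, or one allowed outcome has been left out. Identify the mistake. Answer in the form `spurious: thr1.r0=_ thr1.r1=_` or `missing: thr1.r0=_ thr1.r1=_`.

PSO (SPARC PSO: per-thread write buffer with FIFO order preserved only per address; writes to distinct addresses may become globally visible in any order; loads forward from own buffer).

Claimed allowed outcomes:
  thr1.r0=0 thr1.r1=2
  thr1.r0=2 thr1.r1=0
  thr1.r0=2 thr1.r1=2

outcome vector order: (thr1.r0,thr1.r1)
PSO: 4 outcomes — {(0,0) (0,2) (2,0) (2,2)}
PSO∖claimed = {(0,0)}

missing: thr1.r0=0 thr1.r1=0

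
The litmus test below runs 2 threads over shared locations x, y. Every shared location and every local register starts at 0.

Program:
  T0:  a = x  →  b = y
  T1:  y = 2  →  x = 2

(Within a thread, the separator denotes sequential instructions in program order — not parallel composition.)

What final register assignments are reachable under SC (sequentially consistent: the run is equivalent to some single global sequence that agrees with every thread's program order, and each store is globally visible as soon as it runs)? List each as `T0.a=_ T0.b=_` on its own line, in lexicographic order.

T0.a=0 T0.b=0
T0.a=0 T0.b=2
T0.a=2 T0.b=2

outcome vector order: (T0.a,T0.b)
|SC outcomes| = 3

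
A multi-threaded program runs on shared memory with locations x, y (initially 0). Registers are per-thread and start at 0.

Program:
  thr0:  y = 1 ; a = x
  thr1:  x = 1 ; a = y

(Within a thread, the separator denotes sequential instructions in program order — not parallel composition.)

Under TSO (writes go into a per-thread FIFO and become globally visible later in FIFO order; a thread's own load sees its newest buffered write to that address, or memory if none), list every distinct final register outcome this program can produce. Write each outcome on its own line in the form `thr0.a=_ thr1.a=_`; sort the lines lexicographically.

outcome vector order: (thr0.a,thr1.a)
|TSO outcomes| = 4

thr0.a=0 thr1.a=0
thr0.a=0 thr1.a=1
thr0.a=1 thr1.a=0
thr0.a=1 thr1.a=1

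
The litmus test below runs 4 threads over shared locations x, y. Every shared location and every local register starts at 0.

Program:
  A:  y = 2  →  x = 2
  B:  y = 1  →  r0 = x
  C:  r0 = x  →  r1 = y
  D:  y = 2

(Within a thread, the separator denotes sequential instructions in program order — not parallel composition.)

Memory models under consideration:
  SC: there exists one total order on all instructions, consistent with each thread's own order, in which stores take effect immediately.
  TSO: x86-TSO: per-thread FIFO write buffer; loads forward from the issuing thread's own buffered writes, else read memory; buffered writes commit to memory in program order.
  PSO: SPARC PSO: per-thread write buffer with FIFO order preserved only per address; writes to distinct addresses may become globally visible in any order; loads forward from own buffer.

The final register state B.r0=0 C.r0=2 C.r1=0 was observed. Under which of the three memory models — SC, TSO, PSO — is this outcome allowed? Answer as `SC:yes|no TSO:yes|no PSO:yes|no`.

outcome vector order: (B.r0,C.r0,C.r1)
SC (10): (0,0,0) (0,0,1) (0,0,2) (0,2,1) (0,2,2) (2,0,0) (2,0,1) (2,0,2) (2,2,1) (2,2,2)
TSO (10): (0,0,0) (0,0,1) (0,0,2) (0,2,1) (0,2,2) (2,0,0) (2,0,1) (2,0,2) (2,2,1) (2,2,2)
PSO (12): (0,0,0) (0,0,1) (0,0,2) (0,2,0) (0,2,1) (0,2,2) (2,0,0) (2,0,1) (2,0,2) (2,2,0) (2,2,1) (2,2,2)
target (0,2,0) ∈ {PSO}

SC:no TSO:no PSO:yes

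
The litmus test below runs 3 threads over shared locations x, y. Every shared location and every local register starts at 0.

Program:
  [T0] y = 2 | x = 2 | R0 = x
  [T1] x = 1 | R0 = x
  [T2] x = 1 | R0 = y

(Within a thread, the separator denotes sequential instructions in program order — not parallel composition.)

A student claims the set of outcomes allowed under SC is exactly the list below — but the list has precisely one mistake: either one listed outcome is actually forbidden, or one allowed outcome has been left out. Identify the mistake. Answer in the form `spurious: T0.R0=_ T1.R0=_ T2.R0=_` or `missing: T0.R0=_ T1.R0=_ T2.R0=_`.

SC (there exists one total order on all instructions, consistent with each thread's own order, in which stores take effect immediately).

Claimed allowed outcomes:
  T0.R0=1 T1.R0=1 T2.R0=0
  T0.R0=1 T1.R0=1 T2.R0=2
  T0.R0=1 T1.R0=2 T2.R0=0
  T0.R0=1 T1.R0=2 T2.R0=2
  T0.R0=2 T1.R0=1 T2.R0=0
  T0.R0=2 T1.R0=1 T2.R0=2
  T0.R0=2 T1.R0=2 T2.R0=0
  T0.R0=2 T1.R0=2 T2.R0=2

spurious: T0.R0=1 T1.R0=2 T2.R0=0

outcome vector order: (T0.R0,T1.R0,T2.R0)
SC: 7 outcomes — {110 112 122 210 212 220 222}
claimed∖SC = {120}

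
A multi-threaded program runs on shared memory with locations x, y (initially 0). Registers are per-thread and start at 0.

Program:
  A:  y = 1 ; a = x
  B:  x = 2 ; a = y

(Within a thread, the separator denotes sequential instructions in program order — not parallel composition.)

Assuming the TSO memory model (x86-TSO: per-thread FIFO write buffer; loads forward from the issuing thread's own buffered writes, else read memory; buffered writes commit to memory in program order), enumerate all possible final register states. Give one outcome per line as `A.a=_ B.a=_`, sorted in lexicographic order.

A.a=0 B.a=0
A.a=0 B.a=1
A.a=2 B.a=0
A.a=2 B.a=1

outcome vector order: (A.a,B.a)
|TSO outcomes| = 4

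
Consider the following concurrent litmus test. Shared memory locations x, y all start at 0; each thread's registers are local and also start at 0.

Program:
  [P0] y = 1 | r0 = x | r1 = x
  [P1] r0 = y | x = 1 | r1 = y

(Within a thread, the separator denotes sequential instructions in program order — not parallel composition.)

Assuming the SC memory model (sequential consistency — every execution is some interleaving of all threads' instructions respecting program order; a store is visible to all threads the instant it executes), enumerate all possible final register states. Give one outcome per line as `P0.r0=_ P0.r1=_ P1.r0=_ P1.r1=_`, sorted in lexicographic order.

P0.r0=0 P0.r1=0 P1.r0=0 P1.r1=1
P0.r0=0 P0.r1=0 P1.r0=1 P1.r1=1
P0.r0=0 P0.r1=1 P1.r0=0 P1.r1=1
P0.r0=0 P0.r1=1 P1.r0=1 P1.r1=1
P0.r0=1 P0.r1=1 P1.r0=0 P1.r1=0
P0.r0=1 P0.r1=1 P1.r0=0 P1.r1=1
P0.r0=1 P0.r1=1 P1.r0=1 P1.r1=1

outcome vector order: (P0.r0,P0.r1,P1.r0,P1.r1)
|SC outcomes| = 7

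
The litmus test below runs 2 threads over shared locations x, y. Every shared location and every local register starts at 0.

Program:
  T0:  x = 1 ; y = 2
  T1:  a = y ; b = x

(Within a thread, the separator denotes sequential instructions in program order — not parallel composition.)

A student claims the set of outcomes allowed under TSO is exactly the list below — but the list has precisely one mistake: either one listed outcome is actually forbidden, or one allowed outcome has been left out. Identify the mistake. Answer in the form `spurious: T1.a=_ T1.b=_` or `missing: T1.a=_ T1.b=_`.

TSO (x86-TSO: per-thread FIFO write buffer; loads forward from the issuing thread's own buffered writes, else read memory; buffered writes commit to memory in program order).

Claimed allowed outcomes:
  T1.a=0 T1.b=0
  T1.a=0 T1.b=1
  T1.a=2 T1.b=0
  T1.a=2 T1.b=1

spurious: T1.a=2 T1.b=0

outcome vector order: (T1.a,T1.b)
under TSO → 0/0, 0/1, 2/1
claimed∖TSO = {2/0}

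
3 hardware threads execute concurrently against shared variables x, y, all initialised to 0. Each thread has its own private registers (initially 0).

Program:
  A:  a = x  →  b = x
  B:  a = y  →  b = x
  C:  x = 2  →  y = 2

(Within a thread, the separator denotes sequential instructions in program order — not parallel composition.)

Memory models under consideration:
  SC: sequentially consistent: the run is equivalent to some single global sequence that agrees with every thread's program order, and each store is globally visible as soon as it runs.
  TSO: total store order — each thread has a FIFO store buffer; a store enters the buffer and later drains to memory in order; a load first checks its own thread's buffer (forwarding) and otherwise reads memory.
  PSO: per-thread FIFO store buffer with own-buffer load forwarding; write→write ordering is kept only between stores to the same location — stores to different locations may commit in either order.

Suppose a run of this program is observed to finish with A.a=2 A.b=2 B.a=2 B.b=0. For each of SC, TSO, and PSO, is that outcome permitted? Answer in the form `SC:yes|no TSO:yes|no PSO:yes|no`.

outcome vector order: (A.a,A.b,B.a,B.b)
[SC] allowed = {<0 0 0 0> <0 0 0 2> <0 0 2 2> <0 2 0 0> <0 2 0 2> <0 2 2 2> <2 2 0 0> <2 2 0 2> <2 2 2 2>}
[TSO] allowed = {<0 0 0 0> <0 0 0 2> <0 0 2 2> <0 2 0 0> <0 2 0 2> <0 2 2 2> <2 2 0 0> <2 2 0 2> <2 2 2 2>}
[PSO] allowed = {<0 0 0 0> <0 0 0 2> <0 0 2 0> <0 0 2 2> <0 2 0 0> <0 2 0 2> <0 2 2 0> <0 2 2 2> <2 2 0 0> <2 2 0 2> <2 2 2 0> <2 2 2 2>}
target <2 2 2 0> ∈ {PSO}

SC:no TSO:no PSO:yes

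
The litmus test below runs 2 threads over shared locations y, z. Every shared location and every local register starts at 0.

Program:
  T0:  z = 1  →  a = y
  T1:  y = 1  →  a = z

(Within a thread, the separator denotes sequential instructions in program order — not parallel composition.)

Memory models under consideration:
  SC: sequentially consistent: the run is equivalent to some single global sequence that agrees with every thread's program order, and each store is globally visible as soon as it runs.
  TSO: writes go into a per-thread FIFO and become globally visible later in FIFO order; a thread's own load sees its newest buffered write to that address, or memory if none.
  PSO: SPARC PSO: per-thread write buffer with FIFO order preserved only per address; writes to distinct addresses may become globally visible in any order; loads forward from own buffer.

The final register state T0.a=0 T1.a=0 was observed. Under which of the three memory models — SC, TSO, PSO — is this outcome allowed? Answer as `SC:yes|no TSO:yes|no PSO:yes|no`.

SC:no TSO:yes PSO:yes

outcome vector order: (T0.a,T1.a)
SC: 3 outcomes — {(0,1) (1,0) (1,1)}
TSO: 4 outcomes — {(0,0) (0,1) (1,0) (1,1)}
PSO: 4 outcomes — {(0,0) (0,1) (1,0) (1,1)}
target (0,0) ∈ {TSO,PSO}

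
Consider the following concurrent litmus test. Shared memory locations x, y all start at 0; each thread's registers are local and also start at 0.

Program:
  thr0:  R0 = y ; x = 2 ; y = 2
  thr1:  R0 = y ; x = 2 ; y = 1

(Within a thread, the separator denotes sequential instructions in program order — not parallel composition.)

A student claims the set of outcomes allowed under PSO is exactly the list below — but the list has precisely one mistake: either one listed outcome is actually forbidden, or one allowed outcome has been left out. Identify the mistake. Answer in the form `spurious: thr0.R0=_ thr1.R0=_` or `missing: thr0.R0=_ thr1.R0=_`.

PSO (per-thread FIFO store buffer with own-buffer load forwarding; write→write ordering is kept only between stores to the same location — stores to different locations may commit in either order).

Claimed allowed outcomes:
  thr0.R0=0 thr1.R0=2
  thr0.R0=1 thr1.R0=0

missing: thr0.R0=0 thr1.R0=0

outcome vector order: (thr0.R0,thr1.R0)
PSO: 3 outcomes — {<0 0>; <0 2>; <1 0>}
PSO∖claimed = {<0 0>}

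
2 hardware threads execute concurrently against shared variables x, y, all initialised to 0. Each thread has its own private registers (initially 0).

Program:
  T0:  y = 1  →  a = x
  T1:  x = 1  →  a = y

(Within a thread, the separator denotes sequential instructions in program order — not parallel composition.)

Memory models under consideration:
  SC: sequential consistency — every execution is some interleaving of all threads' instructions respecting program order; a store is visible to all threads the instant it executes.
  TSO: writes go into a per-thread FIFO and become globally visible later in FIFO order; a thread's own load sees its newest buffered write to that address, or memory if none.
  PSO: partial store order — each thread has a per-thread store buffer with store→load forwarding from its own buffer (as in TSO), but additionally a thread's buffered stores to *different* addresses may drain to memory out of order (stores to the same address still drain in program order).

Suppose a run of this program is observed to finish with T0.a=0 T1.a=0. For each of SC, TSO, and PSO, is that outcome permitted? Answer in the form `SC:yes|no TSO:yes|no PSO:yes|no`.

outcome vector order: (T0.a,T1.a)
SC (3): (0,1); (1,0); (1,1)
TSO (4): (0,0); (0,1); (1,0); (1,1)
PSO (4): (0,0); (0,1); (1,0); (1,1)
target (0,0) ∈ {TSO,PSO}

SC:no TSO:yes PSO:yes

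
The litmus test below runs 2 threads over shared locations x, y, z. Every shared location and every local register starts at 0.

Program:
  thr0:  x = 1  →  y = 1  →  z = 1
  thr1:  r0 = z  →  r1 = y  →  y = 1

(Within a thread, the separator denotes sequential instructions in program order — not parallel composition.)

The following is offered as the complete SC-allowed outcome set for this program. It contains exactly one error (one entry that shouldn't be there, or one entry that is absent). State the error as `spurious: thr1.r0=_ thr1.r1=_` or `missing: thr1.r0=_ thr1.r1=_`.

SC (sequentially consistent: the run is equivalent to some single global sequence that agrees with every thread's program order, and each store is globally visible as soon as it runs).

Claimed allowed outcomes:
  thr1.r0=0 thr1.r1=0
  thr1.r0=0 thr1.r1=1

missing: thr1.r0=1 thr1.r1=1

outcome vector order: (thr1.r0,thr1.r1)
SC: 3 outcomes — {(0,0), (0,1), (1,1)}
SC∖claimed = {(1,1)}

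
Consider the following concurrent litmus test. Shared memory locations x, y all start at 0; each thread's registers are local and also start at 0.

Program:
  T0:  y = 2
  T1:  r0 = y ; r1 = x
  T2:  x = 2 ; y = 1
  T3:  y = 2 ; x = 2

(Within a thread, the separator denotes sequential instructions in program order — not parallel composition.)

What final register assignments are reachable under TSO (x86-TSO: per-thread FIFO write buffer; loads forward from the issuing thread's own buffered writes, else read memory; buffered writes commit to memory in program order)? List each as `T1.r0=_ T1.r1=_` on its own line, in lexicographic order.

T1.r0=0 T1.r1=0
T1.r0=0 T1.r1=2
T1.r0=1 T1.r1=2
T1.r0=2 T1.r1=0
T1.r0=2 T1.r1=2

outcome vector order: (T1.r0,T1.r1)
|TSO outcomes| = 5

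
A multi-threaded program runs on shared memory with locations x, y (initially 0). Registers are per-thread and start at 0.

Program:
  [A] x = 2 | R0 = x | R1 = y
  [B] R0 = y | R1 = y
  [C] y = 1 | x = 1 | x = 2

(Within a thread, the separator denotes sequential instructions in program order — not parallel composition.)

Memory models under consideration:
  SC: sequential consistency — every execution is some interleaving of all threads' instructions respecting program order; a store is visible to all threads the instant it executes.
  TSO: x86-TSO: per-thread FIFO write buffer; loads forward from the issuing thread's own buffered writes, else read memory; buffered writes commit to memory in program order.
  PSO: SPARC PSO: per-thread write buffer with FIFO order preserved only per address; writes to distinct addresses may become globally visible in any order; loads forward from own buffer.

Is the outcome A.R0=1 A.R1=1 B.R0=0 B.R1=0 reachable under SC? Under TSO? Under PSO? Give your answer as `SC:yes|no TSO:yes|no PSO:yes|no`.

outcome vector order: (A.R0,A.R1,B.R0,B.R1)
[SC] allowed = {<1 1 0 0>; <1 1 0 1>; <1 1 1 1>; <2 0 0 0>; <2 0 0 1>; <2 0 1 1>; <2 1 0 0>; <2 1 0 1>; <2 1 1 1>}
[TSO] allowed = {<1 1 0 0>; <1 1 0 1>; <1 1 1 1>; <2 0 0 0>; <2 0 0 1>; <2 0 1 1>; <2 1 0 0>; <2 1 0 1>; <2 1 1 1>}
[PSO] allowed = {<1 0 0 0>; <1 0 0 1>; <1 0 1 1>; <1 1 0 0>; <1 1 0 1>; <1 1 1 1>; <2 0 0 0>; <2 0 0 1>; <2 0 1 1>; <2 1 0 0>; <2 1 0 1>; <2 1 1 1>}
target <1 1 0 0> ∈ {SC,TSO,PSO}

SC:yes TSO:yes PSO:yes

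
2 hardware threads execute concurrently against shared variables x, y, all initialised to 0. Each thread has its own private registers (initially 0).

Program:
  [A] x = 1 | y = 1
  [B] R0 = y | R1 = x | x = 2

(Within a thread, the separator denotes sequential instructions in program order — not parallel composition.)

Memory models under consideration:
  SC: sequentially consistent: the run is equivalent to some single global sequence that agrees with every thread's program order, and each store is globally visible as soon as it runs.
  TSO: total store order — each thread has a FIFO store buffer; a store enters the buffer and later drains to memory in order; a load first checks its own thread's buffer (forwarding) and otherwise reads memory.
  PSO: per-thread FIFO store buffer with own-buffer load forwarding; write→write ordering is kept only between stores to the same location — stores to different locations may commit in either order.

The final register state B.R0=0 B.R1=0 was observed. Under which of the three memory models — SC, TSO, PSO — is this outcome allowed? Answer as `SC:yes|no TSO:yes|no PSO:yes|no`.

SC:yes TSO:yes PSO:yes

outcome vector order: (B.R0,B.R1)
[SC] allowed = {<0 0> <0 1> <1 1>}
[TSO] allowed = {<0 0> <0 1> <1 1>}
[PSO] allowed = {<0 0> <0 1> <1 0> <1 1>}
target <0 0> ∈ {SC,TSO,PSO}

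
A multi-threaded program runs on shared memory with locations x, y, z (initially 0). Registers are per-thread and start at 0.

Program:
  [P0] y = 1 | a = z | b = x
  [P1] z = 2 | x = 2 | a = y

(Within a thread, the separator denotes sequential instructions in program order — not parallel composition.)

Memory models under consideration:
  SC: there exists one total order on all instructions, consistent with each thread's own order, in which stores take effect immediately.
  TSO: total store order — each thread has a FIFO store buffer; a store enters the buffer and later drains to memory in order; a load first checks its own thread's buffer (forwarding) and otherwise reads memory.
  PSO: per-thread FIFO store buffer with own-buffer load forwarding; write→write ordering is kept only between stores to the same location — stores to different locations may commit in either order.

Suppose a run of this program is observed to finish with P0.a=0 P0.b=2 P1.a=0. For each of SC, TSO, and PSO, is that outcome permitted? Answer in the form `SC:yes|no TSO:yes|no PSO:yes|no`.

outcome vector order: (P0.a,P0.b,P1.a)
[SC] allowed = {<0 0 1>; <0 2 1>; <2 0 1>; <2 2 0>; <2 2 1>}
[TSO] allowed = {<0 0 0>; <0 0 1>; <0 2 0>; <0 2 1>; <2 0 0>; <2 0 1>; <2 2 0>; <2 2 1>}
[PSO] allowed = {<0 0 0>; <0 0 1>; <0 2 0>; <0 2 1>; <2 0 0>; <2 0 1>; <2 2 0>; <2 2 1>}
target <0 2 0> ∈ {TSO,PSO}

SC:no TSO:yes PSO:yes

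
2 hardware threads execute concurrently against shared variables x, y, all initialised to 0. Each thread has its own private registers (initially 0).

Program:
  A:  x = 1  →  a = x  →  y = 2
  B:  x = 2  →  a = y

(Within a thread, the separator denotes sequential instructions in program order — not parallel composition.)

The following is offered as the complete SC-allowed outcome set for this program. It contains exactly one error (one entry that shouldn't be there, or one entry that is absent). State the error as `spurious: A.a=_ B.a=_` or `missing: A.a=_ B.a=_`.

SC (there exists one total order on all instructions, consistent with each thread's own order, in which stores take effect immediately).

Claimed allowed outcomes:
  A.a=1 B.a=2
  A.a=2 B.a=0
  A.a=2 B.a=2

missing: A.a=1 B.a=0

outcome vector order: (A.a,B.a)
SC: 4 outcomes — {10; 12; 20; 22}
SC∖claimed = {10}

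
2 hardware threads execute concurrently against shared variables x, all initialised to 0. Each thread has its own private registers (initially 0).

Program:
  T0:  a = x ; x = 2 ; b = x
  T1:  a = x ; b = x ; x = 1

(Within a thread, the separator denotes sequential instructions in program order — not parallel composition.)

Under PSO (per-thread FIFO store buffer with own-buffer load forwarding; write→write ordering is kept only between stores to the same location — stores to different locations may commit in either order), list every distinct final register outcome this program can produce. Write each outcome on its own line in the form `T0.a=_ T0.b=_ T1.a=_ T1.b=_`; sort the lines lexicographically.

T0.a=0 T0.b=1 T1.a=0 T1.b=0
T0.a=0 T0.b=1 T1.a=0 T1.b=2
T0.a=0 T0.b=1 T1.a=2 T1.b=2
T0.a=0 T0.b=2 T1.a=0 T1.b=0
T0.a=0 T0.b=2 T1.a=0 T1.b=2
T0.a=0 T0.b=2 T1.a=2 T1.b=2
T0.a=1 T0.b=2 T1.a=0 T1.b=0

outcome vector order: (T0.a,T0.b,T1.a,T1.b)
|PSO outcomes| = 7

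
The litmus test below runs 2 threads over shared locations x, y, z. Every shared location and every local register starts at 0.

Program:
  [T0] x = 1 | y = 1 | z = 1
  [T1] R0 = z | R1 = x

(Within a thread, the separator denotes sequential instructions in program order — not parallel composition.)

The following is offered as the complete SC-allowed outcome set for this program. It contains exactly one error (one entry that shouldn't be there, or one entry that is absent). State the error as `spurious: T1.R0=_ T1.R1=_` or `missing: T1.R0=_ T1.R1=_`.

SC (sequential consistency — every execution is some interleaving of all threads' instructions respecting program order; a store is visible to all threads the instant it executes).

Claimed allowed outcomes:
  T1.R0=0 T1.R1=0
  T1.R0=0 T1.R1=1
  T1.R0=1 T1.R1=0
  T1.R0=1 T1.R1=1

spurious: T1.R0=1 T1.R1=0

outcome vector order: (T1.R0,T1.R1)
[SC] allowed = {00 01 11}
claimed∖SC = {10}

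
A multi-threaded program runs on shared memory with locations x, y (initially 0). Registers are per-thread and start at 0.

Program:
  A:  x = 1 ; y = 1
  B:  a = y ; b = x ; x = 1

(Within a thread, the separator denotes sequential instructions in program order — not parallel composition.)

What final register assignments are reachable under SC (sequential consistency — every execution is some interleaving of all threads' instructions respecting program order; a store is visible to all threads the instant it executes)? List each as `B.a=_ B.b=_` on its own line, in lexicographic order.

B.a=0 B.b=0
B.a=0 B.b=1
B.a=1 B.b=1

outcome vector order: (B.a,B.b)
|SC outcomes| = 3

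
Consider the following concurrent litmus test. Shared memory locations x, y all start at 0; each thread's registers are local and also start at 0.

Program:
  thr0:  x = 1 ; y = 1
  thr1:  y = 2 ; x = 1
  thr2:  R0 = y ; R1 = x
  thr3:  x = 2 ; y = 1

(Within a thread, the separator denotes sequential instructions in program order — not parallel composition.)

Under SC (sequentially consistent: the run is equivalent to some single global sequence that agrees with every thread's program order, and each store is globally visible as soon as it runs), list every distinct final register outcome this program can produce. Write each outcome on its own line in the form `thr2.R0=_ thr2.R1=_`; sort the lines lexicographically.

outcome vector order: (thr2.R0,thr2.R1)
|SC outcomes| = 8

thr2.R0=0 thr2.R1=0
thr2.R0=0 thr2.R1=1
thr2.R0=0 thr2.R1=2
thr2.R0=1 thr2.R1=1
thr2.R0=1 thr2.R1=2
thr2.R0=2 thr2.R1=0
thr2.R0=2 thr2.R1=1
thr2.R0=2 thr2.R1=2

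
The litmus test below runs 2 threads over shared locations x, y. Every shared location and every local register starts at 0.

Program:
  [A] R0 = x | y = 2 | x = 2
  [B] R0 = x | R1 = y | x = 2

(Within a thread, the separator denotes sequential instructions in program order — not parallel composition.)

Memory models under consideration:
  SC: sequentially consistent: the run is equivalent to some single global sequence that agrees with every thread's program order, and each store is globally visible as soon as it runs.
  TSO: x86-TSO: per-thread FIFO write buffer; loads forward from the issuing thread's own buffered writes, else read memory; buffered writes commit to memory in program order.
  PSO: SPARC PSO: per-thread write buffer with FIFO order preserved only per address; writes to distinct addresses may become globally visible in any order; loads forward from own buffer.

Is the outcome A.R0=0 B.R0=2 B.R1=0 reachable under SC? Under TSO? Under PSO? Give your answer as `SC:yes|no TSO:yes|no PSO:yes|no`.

outcome vector order: (A.R0,B.R0,B.R1)
SC: 4 outcomes — {000 002 022 200}
TSO: 4 outcomes — {000 002 022 200}
PSO: 5 outcomes — {000 002 020 022 200}
target 020 ∈ {PSO}

SC:no TSO:no PSO:yes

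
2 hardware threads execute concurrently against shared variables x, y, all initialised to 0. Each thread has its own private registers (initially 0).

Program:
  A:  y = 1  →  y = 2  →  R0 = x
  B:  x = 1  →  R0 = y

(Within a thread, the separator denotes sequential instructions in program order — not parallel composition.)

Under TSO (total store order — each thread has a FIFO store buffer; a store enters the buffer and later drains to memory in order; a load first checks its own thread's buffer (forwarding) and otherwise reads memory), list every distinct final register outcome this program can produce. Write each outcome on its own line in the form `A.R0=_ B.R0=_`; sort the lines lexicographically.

A.R0=0 B.R0=0
A.R0=0 B.R0=1
A.R0=0 B.R0=2
A.R0=1 B.R0=0
A.R0=1 B.R0=1
A.R0=1 B.R0=2

outcome vector order: (A.R0,B.R0)
|TSO outcomes| = 6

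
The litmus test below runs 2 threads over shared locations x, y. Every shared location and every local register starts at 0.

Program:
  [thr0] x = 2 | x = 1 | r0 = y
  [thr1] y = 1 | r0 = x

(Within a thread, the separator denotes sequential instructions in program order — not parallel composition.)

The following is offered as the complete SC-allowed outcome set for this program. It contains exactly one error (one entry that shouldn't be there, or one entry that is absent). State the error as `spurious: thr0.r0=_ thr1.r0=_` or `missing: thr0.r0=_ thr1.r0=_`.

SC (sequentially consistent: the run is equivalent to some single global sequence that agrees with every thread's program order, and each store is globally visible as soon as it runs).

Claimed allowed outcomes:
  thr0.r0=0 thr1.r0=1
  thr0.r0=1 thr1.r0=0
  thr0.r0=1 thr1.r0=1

missing: thr0.r0=1 thr1.r0=2

outcome vector order: (thr0.r0,thr1.r0)
SC (4): 01, 10, 11, 12
SC∖claimed = {12}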